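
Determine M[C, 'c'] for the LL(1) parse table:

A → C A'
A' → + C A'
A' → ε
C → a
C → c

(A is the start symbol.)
C → c

To find M[C, 'c'], we find productions for C where 'c' is in the predict set (PREDICT(N → α) = (FIRST(α) \ {ε}) ∪ (FOLLOW(N) if α ⇒* ε)).

C → a: PREDICT = { 'a' }
C → c: PREDICT = { 'c' }
  'c' is in predict set, so this production goes in M[C, 'c']

M[C, 'c'] = C → c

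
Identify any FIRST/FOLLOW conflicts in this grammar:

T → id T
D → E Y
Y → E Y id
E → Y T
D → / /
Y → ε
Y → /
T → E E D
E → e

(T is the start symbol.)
A FIRST/FOLLOW conflict occurs when a non-terminal N has a nullable alternative N → β (β ⇒* ε) and another alternative N → α with FIRST(α) ∩ FOLLOW(N) ≠ ∅: on such a lookahead the parser cannot decide between expanding α and letting N vanish via β.

Nullable non-terminals: Y.
FIRST sets used below: FIRST(E) = { '/', 'e', 'id' }

Y: nullable alternative(s) Y → ε; FOLLOW(Y) = { $, '/', 'e', 'id' }
  Y → E Y id: FIRST \ {ε} = { '/', 'e', 'id' } — overlaps FOLLOW(Y) on { '/', 'e', 'id' }: CONFLICT
  Y → ε: FIRST \ {ε} = { } — this is the only nullable alternative, skip
  Y → /: FIRST \ {ε} = { '/' } — overlaps FOLLOW(Y) on { '/' }: CONFLICT

D, E, T have no nullable alternative, so no FIRST/FOLLOW check is needed there.

So the grammar has 2 FIRST/FOLLOW conflicts (marked CONFLICT above).

Answer: Yes. Y → E Y id with FOLLOW(Y) on { '/', 'e', 'id' }; Y → '/' with FOLLOW(Y) on { '/' }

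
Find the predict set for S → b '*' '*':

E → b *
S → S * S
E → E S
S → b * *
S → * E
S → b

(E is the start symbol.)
PREDICT(S → b '*' '*') = (FIRST(RHS) \ {ε}) ∪ (FOLLOW(S) if ε ∈ FIRST(RHS), i.e. RHS ⇒* ε)
FIRST(b '*' '*') = { 'b' }
ε ∉ FIRST(b '*' '*'), so FOLLOW(S) is not added.
PREDICT(S → b '*' '*') = { 'b' }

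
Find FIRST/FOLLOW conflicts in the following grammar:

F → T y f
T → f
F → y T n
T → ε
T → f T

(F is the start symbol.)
No FIRST/FOLLOW conflicts.

A FIRST/FOLLOW conflict occurs when a non-terminal N has a nullable alternative N → β (β ⇒* ε) and another alternative N → α with FIRST(α) ∩ FOLLOW(N) ≠ ∅: on such a lookahead the parser cannot decide between expanding α and letting N vanish via β.

Nullable non-terminals: T.

T: nullable alternative(s) T → ε; FOLLOW(T) = { 'n', 'y' }
  T → f: FIRST \ {ε} = { 'f' } — disjoint from FOLLOW(T)
  T → ε: FIRST \ {ε} = { } — this is the only nullable alternative, skip
  T → f T: FIRST \ {ε} = { 'f' } — disjoint from FOLLOW(T)

F has no nullable alternative, so no FIRST/FOLLOW check is needed there.

No FIRST/FOLLOW conflicts found.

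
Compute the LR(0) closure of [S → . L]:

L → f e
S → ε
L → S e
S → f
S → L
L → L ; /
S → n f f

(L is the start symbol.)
{ [L → . L ; /], [L → . S e], [L → . f e], [S → . L], [S → . f], [S → . n f f], [S → .] }

To compute CLOSURE, for each item [A → α.Bβ] where B is a non-terminal, add [B → .γ] for all productions B → γ; repeat for the newly added items until nothing changes.

Start with: [S → . L]
  [S → . L] has the dot before L: add [L → . f e], [L → . S e], [L → . L ; /]
  [L → . S e] has the dot before S: add [S → .], [S → . f], [S → . n f f]
No further items can be added.

CLOSURE = { [L → . L ; /], [L → . S e], [L → . f e], [S → . L], [S → . f], [S → . n f f], [S → .] }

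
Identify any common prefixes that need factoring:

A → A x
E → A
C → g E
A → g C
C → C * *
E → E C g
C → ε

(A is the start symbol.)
No, left-factoring is not needed

Left-factoring is needed when two productions for the same non-terminal
share a common prefix on the right-hand side.

Productions for A:
  A → A x
  A → g C
Productions for E:
  E → A
  E → E C g
Productions for C:
  C → g E
  C → C * *
  C → ε

No common prefixes found.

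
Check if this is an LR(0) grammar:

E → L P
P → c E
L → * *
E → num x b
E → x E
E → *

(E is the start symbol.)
Augment with E' → E and build the canonical LR(0) collection (I0 = CLOSURE({[E' → . E]}), then GOTO on every symbol after a dot until no new states appear). It has 13 states:
  I0: { [E → . *], [E → . L P], [E → . num x b], [E → . x E], [E' → . E], [L → . * *] }  — shift
  I1: { [E → * .], [L → * . *] }  — shift, reduce
  I2: { [E' → E .] }  — accept
  I3: { [E → L . P], [P → . c E] }  — shift
  I4: { [E → num . x b] }  — shift
  I5: { [E → . *], [E → . L P], [E → . num x b], [E → . x E], [E → x . E], [L → . * *] }  — shift
  I6: { [E → x E .] }  — reduce
  I7: { [E → num x . b] }  — shift
  I8: { [E → num x b .] }  — reduce
  I9: { [E → L P .] }  — reduce
  I10: { [E → . *], [E → . L P], [E → . num x b], [E → . x E], [L → . * *], [P → c . E] }  — shift
  I11: { [P → c E .] }  — reduce
  I12: { [L → * * .] }  — reduce

Conflict in state I1:
  Shift-reduce conflict between [E → * .] and [L → * . *]
So the grammar is NOT LR(0).

Answer: No. Shift-reduce conflict between [E → * .] and [L → * . *]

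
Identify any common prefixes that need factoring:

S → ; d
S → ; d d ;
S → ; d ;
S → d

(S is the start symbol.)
Left-factoring is needed when two productions for the same non-terminal
share a common prefix on the right-hand side.

Productions for S:
  S → ; d
  S → ; d d ;
  S → ; d ;
  S → d

Found common prefix '; d' in productions for S

Answer: Yes, S has productions with common prefix '; d'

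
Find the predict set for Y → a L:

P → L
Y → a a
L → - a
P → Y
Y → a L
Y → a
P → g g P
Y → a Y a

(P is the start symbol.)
{ 'a' }

PREDICT(Y → a L) = (FIRST(RHS) \ {ε}) ∪ (FOLLOW(Y) if ε ∈ FIRST(RHS), i.e. RHS ⇒* ε)
FIRST(a L) = { 'a' }
ε ∉ FIRST(a L), so FOLLOW(Y) is not added.
PREDICT(Y → a L) = { 'a' }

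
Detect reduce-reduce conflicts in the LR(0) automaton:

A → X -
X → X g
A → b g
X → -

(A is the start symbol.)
A reduce-reduce conflict occurs when an LR(0) state has two complete items [A → α .] and [B → β .] — both call for a reduction, and with no lookahead the parser cannot choose between them.

Augment with A' → A and build the canonical LR(0) collection (I0 = CLOSURE({[A' → . A]}), then GOTO on every symbol after a dot until no new states appear). It has 8 states:
  I0: { [A → . X -], [A → . b g], [A' → . A], [X → . -], [X → . X g] }  — shift
  I1: { [X → - .] }  — reduce
  I2: { [A' → A .] }  — accept
  I3: { [A → X . -], [X → X . g] }  — shift
  I4: { [A → b . g] }  — shift
  I5: { [A → b g .] }  — reduce
  I6: { [A → X - .] }  — reduce
  I7: { [X → X g .] }  — reduce

No state contains more than one complete item.

Answer: No reduce-reduce conflicts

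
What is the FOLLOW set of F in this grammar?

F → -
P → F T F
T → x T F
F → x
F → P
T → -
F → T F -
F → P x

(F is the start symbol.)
{ $, '-', 'x' }

To compute FOLLOW(F), find every occurrence of F on a right-hand side N → α F β: add FIRST(β) \ {ε}, and if β is empty or nullable also add FOLLOW(N). Iterate to a fixed point.

F is the start symbol, so $ ∈ FOLLOW(F).
In P → F T F: F is followed by T F, add FIRST(T F) \ {ε} = { '-', 'x' }
In P → F T F: F is at the end, add FOLLOW(P)
In T → x T F: F is at the end, add FOLLOW(T)
In F → T F -: F is followed by '-', add FIRST('-') \ {ε} = { '-' }

The FOLLOW sets referred to above (computed the same way, to a fixed point):
  FOLLOW(P) = { $, '-', 'x' }
  FOLLOW(T) = { '-', 'x' }

Taking the union: FOLLOW(F) = { $, '-', 'x' }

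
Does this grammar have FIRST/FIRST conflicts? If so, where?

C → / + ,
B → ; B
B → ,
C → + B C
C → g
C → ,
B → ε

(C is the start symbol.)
No FIRST/FIRST conflicts.

Productions for C:
  C → / + ,: FIRST = { '/' }
  C → + B C: FIRST = { '+' }
  C → g: FIRST = { 'g' }
  C → ,: FIRST = { ',' }
Productions for B:
  B → ; B: FIRST = { ';' }
  B → ,: FIRST = { ',' }
  B → ε: FIRST = { ε }

All alternatives of each non-terminal have pairwise disjoint FIRST sets.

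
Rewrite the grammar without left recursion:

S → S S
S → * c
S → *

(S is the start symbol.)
S → * c S'
S → * S'
S' → S S'
S' → ε

S is directly left-recursive. The standard transformation for
  A → A α₁ | ... | A α_m | β₁ | ... | β_n
is
  A  → β₁ A' | ... | β_n A'
  A' → α₁ A' | ... | α_m A' | ε

S → * c becomes S → * c S'
S → * becomes S → * S'
S → S S becomes S' → S S'
Add S' → ε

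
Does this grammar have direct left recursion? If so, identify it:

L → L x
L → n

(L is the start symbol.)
Direct left recursion occurs when N → N α for some non-terminal N (the right-hand side begins with the left-hand side itself).

L → L x: LEFT RECURSIVE (starts with L)
L → n: starts with n

The grammar has direct left recursion on: L.

Answer: Yes, L is left-recursive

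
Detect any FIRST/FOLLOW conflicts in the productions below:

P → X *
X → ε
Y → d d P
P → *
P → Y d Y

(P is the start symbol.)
No FIRST/FOLLOW conflicts.

A FIRST/FOLLOW conflict occurs when a non-terminal N has a nullable alternative N → β (β ⇒* ε) and another alternative N → α with FIRST(α) ∩ FOLLOW(N) ≠ ∅: on such a lookahead the parser cannot decide between expanding α and letting N vanish via β.

Nullable non-terminals: X.
X has a nullable alternative but only one production, so nothing to check.

P, Y have no nullable alternative, so no FIRST/FOLLOW check is needed there.

No FIRST/FOLLOW conflicts found.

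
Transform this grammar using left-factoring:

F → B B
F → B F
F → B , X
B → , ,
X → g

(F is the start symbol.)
F → B F'
F' → B
F' → F
F' → , X
B → , ,
X → g

Left-factoring transforms A → αβ₁ | αβ₂ into A → αA' and A' → β₁ | β₂
(α is the longest common prefix among the alternatives). Repeat until
no nonterminal has two alternatives with a common prefix.

Round 1: F has alternatives sharing prefix 'B'. Introduce F': F → B F'
  Add: F' → B
  Add: F' → F
  Add: F' → , X

No remaining common prefixes — done.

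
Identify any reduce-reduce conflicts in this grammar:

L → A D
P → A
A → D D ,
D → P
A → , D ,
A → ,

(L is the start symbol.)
A reduce-reduce conflict occurs when an LR(0) state has two complete items [A → α .] and [B → β .] — both call for a reduction, and with no lookahead the parser cannot choose between them.

Augment with L' → L and build the canonical LR(0) collection (I0 = CLOSURE({[L' → . L]}), then GOTO on every symbol after a dot until no new states appear). It has 12 states:
  I0: { [A → . , D ,], [A → . ,], [A → . D D ,], [D → . P], [L → . A D], [L' → . L], [P → . A] }  — shift
  I1: { [A → , . D ,], [A → , .], [A → . , D ,], [A → . ,], [A → . D D ,], [D → . P], [P → . A] }  — shift, reduce
  I2: { [A → . , D ,], [A → . ,], [A → . D D ,], [D → . P], [L → A . D], [P → . A], [P → A .] }  — shift, reduce
  I3: { [A → . , D ,], [A → . ,], [A → . D D ,], [A → D . D ,], [D → . P], [P → . A] }  — shift
  I4: { [L' → L .] }  — accept
  I5: { [D → P .] }  — reduce
  I6: { [P → A .] }  — reduce
  I7: { [A → . , D ,], [A → . ,], [A → . D D ,], [A → D . D ,], [A → D D . ,], [D → . P], [P → . A] }  — shift
  I8: { [A → , . D ,], [A → , .], [A → . , D ,], [A → . ,], [A → . D D ,], [A → D D , .], [D → . P], [P → . A] }  — shift, 2 reduces
  I9: { [A → , D . ,], [A → . , D ,], [A → . ,], [A → . D D ,], [A → D . D ,], [D → . P], [P → . A] }  — shift
  I10: { [A → , . D ,], [A → , .], [A → , D , .], [A → . , D ,], [A → . ,], [A → . D D ,], [D → . P], [P → . A] }  — shift, 2 reduces
  I11: { [A → . , D ,], [A → . ,], [A → . D D ,], [A → D . D ,], [D → . P], [L → A D .], [P → . A] }  — shift, reduce

I8 contains complete items [A → , .], [A → D D , .] — reduce-reduce conflict.
I10 contains complete items [A → , .], [A → , D , .] — reduce-reduce conflict.

Answer: Yes — I8: [A → , .] vs [A → D D , .]; I10: [A → , .] vs [A → , D , .]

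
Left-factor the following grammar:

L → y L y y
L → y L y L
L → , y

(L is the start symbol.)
Left-factoring transforms A → αβ₁ | αβ₂ into A → αA' and A' → β₁ | β₂
(α is the longest common prefix among the alternatives). Repeat until
no nonterminal has two alternatives with a common prefix.

Round 1: L has alternatives sharing prefix 'y L y'. Introduce L': L → y L y L'
  Add: L' → y
  Add: L' → L

No remaining common prefixes — done.

Resulting grammar:
L → y L y L'
L' → y
L' → L
L → , y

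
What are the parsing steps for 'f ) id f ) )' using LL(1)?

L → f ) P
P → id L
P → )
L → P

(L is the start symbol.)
LL(1) parsing maintains a stack (initially the start symbol over $) and the input. At each step: if the stack top is a terminal, match it against the current input token; if it is a non-terminal N, replace it with the RHS of M[N, lookahead] (the unique production whose predict set contains the lookahead).

Stack is shown with the top on the left.

Stack    Input           Action
-------------------------------
L $      f ) id f ) ) $  output L → f ) P
f ) P $  f ) id f ) ) $  match 'f'
) P $    ) id f ) ) $    match ')'
P $      id f ) ) $      output P → id L
id L $   id f ) ) $      match 'id'
L $      f ) ) $         output L → f ) P
f ) P $  f ) ) $         match 'f'
) P $    ) ) $           match ')'
P $      ) $             output P → )
) $      ) $             match ')'
$        $               accept

The string is accepted.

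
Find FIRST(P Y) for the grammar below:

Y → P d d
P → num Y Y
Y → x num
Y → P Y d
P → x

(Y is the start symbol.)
{ 'num', 'x' }

FIRST sets of the non-terminals involved (from the grammar, by fixed-point iteration):
  FIRST(P) = { 'num', 'x' }

To compute FIRST(P Y), process the symbols left to right:
Symbol P is a non-terminal. Add FIRST(P) \ {ε} = { 'num', 'x' }
P is not nullable (ε ∉ FIRST(P)), so stop here.
FIRST(P Y) = { 'num', 'x' }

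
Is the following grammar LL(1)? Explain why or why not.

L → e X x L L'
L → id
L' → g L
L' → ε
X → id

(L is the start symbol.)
Relevant sets:
  FOLLOW(L') = { $, 'g' }

For L:
  PREDICT(L → e X x L L') = { 'e' }
  PREDICT(L → id) = { 'id' }
For L':
  PREDICT(L' → g L) = { 'g' }
  PREDICT(L' → ε) = { $, 'g' }
X has a single production, so nothing to check there.

Conflict found: Predict set conflict for L': { 'g' }
The grammar is NOT LL(1).

Answer: No. Predict set conflict for L': { 'g' }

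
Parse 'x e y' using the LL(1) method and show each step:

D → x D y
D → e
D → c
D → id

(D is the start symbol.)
Stack is shown with the top on the left.

Stack    Input    Action
------------------------
D $      x e y $  output D → x D y
x D y $  x e y $  match 'x'
D y $    e y $    output D → e
e y $    e y $    match 'e'
y $      y $      match 'y'
$        $        accept

The string is accepted.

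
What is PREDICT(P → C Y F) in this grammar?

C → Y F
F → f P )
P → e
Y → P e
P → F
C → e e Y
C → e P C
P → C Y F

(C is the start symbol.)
{ 'e', 'f' }

PREDICT(P → C Y F) = (FIRST(RHS) \ {ε}) ∪ (FOLLOW(P) if ε ∈ FIRST(RHS), i.e. RHS ⇒* ε)
FIRST(C) = { 'e', 'f' }
FIRST(C Y F) = { 'e', 'f' }
ε ∉ FIRST(C Y F), so FOLLOW(P) is not added.
PREDICT(P → C Y F) = { 'e', 'f' }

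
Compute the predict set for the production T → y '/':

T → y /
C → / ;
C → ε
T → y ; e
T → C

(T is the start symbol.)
PREDICT(T → y '/') = (FIRST(RHS) \ {ε}) ∪ (FOLLOW(T) if ε ∈ FIRST(RHS), i.e. RHS ⇒* ε)
FIRST(y '/') = { 'y' }
ε ∉ FIRST(y '/'), so FOLLOW(T) is not added.
PREDICT(T → y '/') = { 'y' }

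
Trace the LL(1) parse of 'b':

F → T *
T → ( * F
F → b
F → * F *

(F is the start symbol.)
LL(1) parsing maintains a stack (initially the start symbol over $) and the input. At each step: if the stack top is a terminal, match it against the current input token; if it is a non-terminal N, replace it with the RHS of M[N, lookahead] (the unique production whose predict set contains the lookahead).

Stack is shown with the top on the left.

Stack  Input  Action
--------------------
F $    b $    output F → b
b $    b $    match 'b'
$      $      accept

The string is accepted.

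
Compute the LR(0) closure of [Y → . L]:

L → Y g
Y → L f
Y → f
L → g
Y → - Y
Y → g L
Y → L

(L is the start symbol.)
{ [L → . Y g], [L → . g], [Y → . - Y], [Y → . L f], [Y → . L], [Y → . f], [Y → . g L] }

To compute CLOSURE, for each item [A → α.Bβ] where B is a non-terminal, add [B → .γ] for all productions B → γ; repeat for the newly added items until nothing changes.

Start with: [Y → . L]
  [Y → . L] has the dot before L: add [L → . Y g], [L → . g]
  [L → . Y g] has the dot before Y: add [Y → . L f], [Y → . f], [Y → . - Y], [Y → . g L]
No further items can be added.

CLOSURE = { [L → . Y g], [L → . g], [Y → . - Y], [Y → . L f], [Y → . L], [Y → . f], [Y → . g L] }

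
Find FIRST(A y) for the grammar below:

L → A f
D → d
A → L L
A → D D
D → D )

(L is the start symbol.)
FIRST sets of the non-terminals involved (from the grammar, by fixed-point iteration):
  FIRST(A) = { 'd' }

To compute FIRST(A y), process the symbols left to right:
Symbol A is a non-terminal. Add FIRST(A) \ {ε} = { 'd' }
A is not nullable (ε ∉ FIRST(A)), so stop here.
FIRST(A y) = { 'd' }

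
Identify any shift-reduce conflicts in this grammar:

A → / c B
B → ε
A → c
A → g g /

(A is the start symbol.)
Augment with A' → A and build the canonical LR(0) collection (I0 = CLOSURE({[A' → . A]}), then GOTO on every symbol after a dot until no new states appear). It has 9 states:
  I0: { [A → . / c B], [A → . c], [A → . g g /], [A' → . A] }  — shift
  I1: { [A → / . c B] }  — shift
  I2: { [A' → A .] }  — accept
  I3: { [A → c .] }  — reduce
  I4: { [A → g . g /] }  — shift
  I5: { [A → g g . /] }  — shift
  I6: { [A → g g / .] }  — reduce
  I7: { [A → / c . B], [B → .] }  — reduce
  I8: { [A → / c B .] }  — reduce

No state contains both a complete item and a shift item.

Answer: No shift-reduce conflicts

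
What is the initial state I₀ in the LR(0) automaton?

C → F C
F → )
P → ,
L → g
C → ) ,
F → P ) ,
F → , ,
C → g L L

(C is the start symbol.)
First, augment the grammar with C' → C
I₀ = CLOSURE({ [C' → . C] }):
  [C' → . C] has the dot before C: add [C → . F C], [C → . ) ,], [C → . g L L]
  [C → . F C] has the dot before F: add [F → . )], [F → . P ) ,], [F → . , ,]
  [F → . P ) ,] has the dot before P: add [P → . ,]
No further items can be added.

I₀ = { [C → . ) ,], [C → . F C], [C → . g L L], [C' → . C], [F → . )], [F → . , ,], [F → . P ) ,], [P → . ,] }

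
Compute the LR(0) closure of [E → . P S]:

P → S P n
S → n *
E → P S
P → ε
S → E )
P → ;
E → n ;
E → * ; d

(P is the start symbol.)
{ [E → . * ; d], [E → . P S], [E → . n ;], [P → . ;], [P → . S P n], [P → .], [S → . E )], [S → . n *] }

To compute CLOSURE, for each item [A → α.Bβ] where B is a non-terminal, add [B → .γ] for all productions B → γ; repeat for the newly added items until nothing changes.

Start with: [E → . P S]
  [E → . P S] has the dot before P: add [P → . S P n], [P → .], [P → . ;]
  [P → . S P n] has the dot before S: add [S → . n *], [S → . E )]
  [S → . E )] has the dot before E: add [E → . n ;], [E → . * ; d]
No further items can be added.

CLOSURE = { [E → . * ; d], [E → . P S], [E → . n ;], [P → . ;], [P → . S P n], [P → .], [S → . E )], [S → . n *] }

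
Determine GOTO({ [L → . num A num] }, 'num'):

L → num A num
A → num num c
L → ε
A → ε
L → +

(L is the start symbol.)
GOTO(I, 'num') = CLOSURE({ [A → αX.β] : [A → α.Xβ] ∈ I, X = 'num' })

Items with dot before 'num', with the dot advanced:
  [L → . num A num] → [L → num . A num]
Closure of the advanced items:
  [L → num . A num] has the dot before A: add [A → . num num c], [A → .]

GOTO = { [A → . num num c], [A → .], [L → num . A num] }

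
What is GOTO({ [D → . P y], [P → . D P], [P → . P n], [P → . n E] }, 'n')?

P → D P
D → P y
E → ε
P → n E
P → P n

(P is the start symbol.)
GOTO(I, 'n') = CLOSURE({ [A → αX.β] : [A → α.Xβ] ∈ I, X = 'n' })

Items with dot before 'n', with the dot advanced:
  [P → . n E] → [P → n . E]
Closure of the advanced items:
  [P → n . E] has the dot before E: add [E → .]

GOTO = { [E → .], [P → n . E] }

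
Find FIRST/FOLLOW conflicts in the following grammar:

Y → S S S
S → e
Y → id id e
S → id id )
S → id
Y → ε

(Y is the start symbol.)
No FIRST/FOLLOW conflicts.

A FIRST/FOLLOW conflict occurs when a non-terminal N has a nullable alternative N → β (β ⇒* ε) and another alternative N → α with FIRST(α) ∩ FOLLOW(N) ≠ ∅: on such a lookahead the parser cannot decide between expanding α and letting N vanish via β.

Nullable non-terminals: Y.
FIRST sets used below: FIRST(S) = { 'e', 'id' }

Y: nullable alternative(s) Y → ε; FOLLOW(Y) = { $ }
  Y → S S S: FIRST \ {ε} = { 'e', 'id' } — disjoint from FOLLOW(Y)
  Y → id id e: FIRST \ {ε} = { 'id' } — disjoint from FOLLOW(Y)
  Y → ε: FIRST \ {ε} = { } — this is the only nullable alternative, skip

S has no nullable alternative, so no FIRST/FOLLOW check is needed there.

No FIRST/FOLLOW conflicts found.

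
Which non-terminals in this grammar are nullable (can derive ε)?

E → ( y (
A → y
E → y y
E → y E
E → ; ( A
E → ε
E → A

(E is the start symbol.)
A non-terminal is nullable if it can derive ε (the empty string): either it has an ε-production, or it has a production whose right-hand side consists entirely of nullable non-terminals.

ε-productions: E → ε
So E is immediately nullable.
No further non-terminal can be added: every production for the remaining non-terminals contains a terminal or a non-nullable non-terminal.
Nullable = { 'E' }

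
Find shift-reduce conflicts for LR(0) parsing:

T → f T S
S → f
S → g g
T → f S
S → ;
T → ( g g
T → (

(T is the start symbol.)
A shift-reduce conflict occurs when an LR(0) state has both:
  - a complete (reduce) item [A → α .] (dot at the end), and
  - a shift item [B → β . c γ] (dot before a terminal).

Augment with T' → T and build the canonical LR(0) collection (I0 = CLOSURE({[T' → . T]}), then GOTO on every symbol after a dot until no new states appear). It has 14 states:
  I0: { [T → . ( g g], [T → . (], [T → . f S], [T → . f T S], [T' → . T] }  — shift
  I1: { [T → ( . g g], [T → ( .] }  — shift, reduce
  I2: { [T' → T .] }  — accept
  I3: { [S → . ;], [S → . f], [S → . g g], [T → . ( g g], [T → . (], [T → . f S], [T → . f T S], [T → f . S], [T → f . T S] }  — shift
  I4: { [S → ; .] }  — reduce
  I5: { [T → f S .] }  — reduce
  I6: { [S → . ;], [S → . f], [S → . g g], [T → f T . S] }  — shift
  I7: { [S → . ;], [S → . f], [S → . g g], [S → f .], [T → . ( g g], [T → . (], [T → . f S], [T → . f T S], [T → f . S], [T → f . T S] }  — shift, reduce
  I8: { [S → g . g] }  — shift
  I9: { [S → g g .] }  — reduce
  I10: { [T → f T S .] }  — reduce
  I11: { [S → f .] }  — reduce
  I12: { [T → ( g . g] }  — shift
  I13: { [T → ( g g .] }  — reduce

I1 contains reduce item [T → ( .] and shift item [T → ( . g g] — shift-reduce conflict.
I7 contains reduce item [S → f .] and shift items [S → . ;], [S → . f], [S → . g g], [T → . (], [T → . ( g g], [T → . f S], [T → . f T S] — shift-reduce conflict.

Answer: Yes — I1: [T → ( .] vs [T → ( . g g]; I7: [S → f .] vs [S → . ;]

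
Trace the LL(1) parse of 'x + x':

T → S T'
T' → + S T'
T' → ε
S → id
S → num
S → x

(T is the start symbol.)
Stack is shown with the top on the left.

Stack     Input    Action
-------------------------
T $       x + x $  output T → S T'
S T' $    x + x $  output S → x
x T' $    x + x $  match 'x'
T' $      + x $    output T' → + S T'
+ S T' $  + x $    match '+'
S T' $    x $      output S → x
x T' $    x $      match 'x'
T' $      $        output T' → ε
$         $        accept

The string is accepted.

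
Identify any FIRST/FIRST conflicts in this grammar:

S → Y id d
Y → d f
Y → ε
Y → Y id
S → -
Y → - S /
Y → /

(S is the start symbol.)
Yes. S → Y id d / S → '-' on { '-' }; Y → d f / Y → Y id on { 'd' }; Y → Y id / Y → '-' S '/' on { '-' }; Y → Y id / Y → '/' on { '/' }

A FIRST/FIRST conflict occurs when two productions N → α and N → β for the same non-terminal have FIRST(α) ∩ FIRST(β) ≠ ∅ (with ε ∈ FIRST of a nullable right-hand side, so two nullable alternatives also conflict).

FIRST sets of the non-terminals at (or reachable through a nullable prefix from) the front of some alternative:
  FIRST(Y) = { '-', '/', 'd', 'id', ε }

Productions for S:
  S → Y id d: FIRST = { '-', '/', 'd', 'id' }
  S → -: FIRST = { '-' }
Productions for Y:
  Y → d f: FIRST = { 'd' }
  Y → ε: FIRST = { ε }
  Y → Y id: FIRST = { '-', '/', 'd', 'id' }
  Y → - S /: FIRST = { '-' }
  Y → /: FIRST = { '/' }

Conflict for S: S → Y id d and S → -
  Overlap: { '-' }
Conflict for Y: Y → d f and Y → Y id
  Overlap: { 'd' }
Conflict for Y: Y → Y id and Y → - S /
  Overlap: { '-' }
Conflict for Y: Y → Y id and Y → /
  Overlap: { '/' }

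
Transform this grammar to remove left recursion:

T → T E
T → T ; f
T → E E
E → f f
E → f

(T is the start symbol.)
T → E E T'
T' → E T'
T' → ; f T'
T' → ε
E → f f
E → f

T is directly left-recursive. The standard transformation for
  A → A α₁ | ... | A α_m | β₁ | ... | β_n
is
  A  → β₁ A' | ... | β_n A'
  A' → α₁ A' | ... | α_m A' | ε

T → E E becomes T → E E T'
T → T E becomes T' → E T'
T → T ; f becomes T' → ; f T'
Add T' → ε

Productions for other non-terminals are unchanged:
  E → f f
  E → f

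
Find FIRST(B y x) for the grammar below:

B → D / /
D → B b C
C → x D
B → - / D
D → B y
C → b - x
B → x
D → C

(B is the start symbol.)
FIRST sets of the non-terminals involved (from the grammar, by fixed-point iteration):
  FIRST(B) = { '-', 'b', 'x' }

To compute FIRST(B y x), process the symbols left to right:
Symbol B is a non-terminal. Add FIRST(B) \ {ε} = { '-', 'b', 'x' }
B is not nullable (ε ∉ FIRST(B)), so stop here.
FIRST(B y x) = { '-', 'b', 'x' }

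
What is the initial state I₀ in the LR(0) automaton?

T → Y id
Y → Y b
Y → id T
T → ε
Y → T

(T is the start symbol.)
{ [T → . Y id], [T → .], [T' → . T], [Y → . T], [Y → . Y b], [Y → . id T] }

First, augment the grammar with T' → T
I₀ = CLOSURE({ [T' → . T] }):
  [T' → . T] has the dot before T: add [T → . Y id], [T → .]
  [T → . Y id] has the dot before Y: add [Y → . Y b], [Y → . id T], [Y → . T]
No further items can be added.

I₀ = { [T → . Y id], [T → .], [T' → . T], [Y → . T], [Y → . Y b], [Y → . id T] }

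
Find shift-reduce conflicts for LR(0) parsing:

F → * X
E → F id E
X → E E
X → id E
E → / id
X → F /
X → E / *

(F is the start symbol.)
No shift-reduce conflicts

Augment with F' → F and build the canonical LR(0) collection (I0 = CLOSURE({[F' → . F]}), then GOTO on every symbol after a dot until no new states appear). It has 17 states:
  I0: { [F → . * X], [F' → . F] }  — shift
  I1: { [E → . / id], [E → . F id E], [F → * . X], [F → . * X], [X → . E / *], [X → . E E], [X → . F /], [X → . id E] }  — shift
  I2: { [F' → F .] }  — accept
  I3: { [E → / . id] }  — shift
  I4: { [E → . / id], [E → . F id E], [F → . * X], [X → E . / *], [X → E . E] }  — shift
  I5: { [E → F . id E], [X → F . /] }  — shift
  I6: { [F → * X .] }  — reduce
  I7: { [E → . / id], [E → . F id E], [F → . * X], [X → id . E] }  — shift
  I8: { [X → id E .] }  — reduce
  I9: { [E → F . id E] }  — shift
  I10: { [E → . / id], [E → . F id E], [E → F id . E], [F → . * X] }  — shift
  I11: { [E → F id E .] }  — reduce
  I12: { [X → F / .] }  — reduce
  I13: { [E → / . id], [X → E / . *] }  — shift
  I14: { [X → E E .] }  — reduce
  I15: { [X → E / * .] }  — reduce
  I16: { [E → / id .] }  — reduce

No state contains both a complete item and a shift item.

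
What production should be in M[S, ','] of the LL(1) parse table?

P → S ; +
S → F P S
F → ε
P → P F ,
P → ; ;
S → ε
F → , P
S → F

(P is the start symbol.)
To find M[S, ','], we find productions for S where ',' is in the predict set (PREDICT(N → α) = (FIRST(α) \ {ε}) ∪ (FOLLOW(N) if α ⇒* ε)).

Relevant sets:
  FIRST(F) = { ',', ε }
  FIRST(P) = { ',', ';' }
  FOLLOW(S) = { ';' }

S → F P S: PREDICT = { ',', ';' }
  ',' is in predict set, so this production goes in M[S, ',']
S → ε: PREDICT = { ';' }
S → F: PREDICT = { ',', ';' }
  ',' is in predict set, so this production goes in M[S, ',']

M[S, ','] = S → F P S, S → F  (a multiply-defined cell — the grammar is not LL(1))

Answer: S → F P S, S → F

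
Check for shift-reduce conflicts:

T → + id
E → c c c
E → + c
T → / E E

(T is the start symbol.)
No shift-reduce conflicts

Augment with T' → T and build the canonical LR(0) collection (I0 = CLOSURE({[T' → . T]}), then GOTO on every symbol after a dot until no new states appear). It has 12 states:
  I0: { [T → . + id], [T → . / E E], [T' → . T] }  — shift
  I1: { [T → + . id] }  — shift
  I2: { [E → . + c], [E → . c c c], [T → / . E E] }  — shift
  I3: { [T' → T .] }  — accept
  I4: { [E → + . c] }  — shift
  I5: { [E → . + c], [E → . c c c], [T → / E . E] }  — shift
  I6: { [E → c . c c] }  — shift
  I7: { [E → c c . c] }  — shift
  I8: { [E → c c c .] }  — reduce
  I9: { [T → / E E .] }  — reduce
  I10: { [E → + c .] }  — reduce
  I11: { [T → + id .] }  — reduce

No state contains both a complete item and a shift item.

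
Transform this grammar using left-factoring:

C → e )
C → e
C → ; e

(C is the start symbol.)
C → e C'
C' → )
C' → ε
C → ; e

Left-factoring transforms A → αβ₁ | αβ₂ into A → αA' and A' → β₁ | β₂
(α is the longest common prefix among the alternatives). Repeat until
no nonterminal has two alternatives with a common prefix.

Round 1: C has alternatives sharing prefix 'e'. Introduce C': C → e C'
  Add: C' → )
  Add: C' → ε

No remaining common prefixes — done.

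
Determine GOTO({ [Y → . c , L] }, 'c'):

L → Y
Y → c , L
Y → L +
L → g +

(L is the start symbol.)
GOTO(I, 'c') = CLOSURE({ [A → αX.β] : [A → α.Xβ] ∈ I, X = 'c' })

Items with dot before 'c', with the dot advanced:
  [Y → . c , L] → [Y → c . , L]
Closure adds nothing (no advanced item has the dot before a non-terminal).

GOTO = { [Y → c . , L] }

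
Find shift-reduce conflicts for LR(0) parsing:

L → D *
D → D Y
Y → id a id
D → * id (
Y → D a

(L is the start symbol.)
Yes — I4: [L → D * .] vs [D → * . id (]

Augment with L' → L and build the canonical LR(0) collection (I0 = CLOSURE({[L' → . L]}), then GOTO on every symbol after a dot until no new states appear). It has 13 states:
  I0: { [D → . * id (], [D → . D Y], [L → . D *], [L' → . L] }  — shift
  I1: { [D → * . id (] }  — shift
  I2: { [D → . * id (], [D → . D Y], [D → D . Y], [L → D . *], [Y → . D a], [Y → . id a id] }  — shift
  I3: { [L' → L .] }  — accept
  I4: { [D → * . id (], [L → D * .] }  — shift, reduce
  I5: { [D → . * id (], [D → . D Y], [D → D . Y], [Y → . D a], [Y → . id a id], [Y → D . a] }  — shift
  I6: { [D → D Y .] }  — reduce
  I7: { [Y → id . a id] }  — shift
  I8: { [Y → id a . id] }  — shift
  I9: { [Y → id a id .] }  — reduce
  I10: { [Y → D a .] }  — reduce
  I11: { [D → * id . (] }  — shift
  I12: { [D → * id ( .] }  — reduce

I4 contains reduce item [L → D * .] and shift item [D → * . id (] — shift-reduce conflict.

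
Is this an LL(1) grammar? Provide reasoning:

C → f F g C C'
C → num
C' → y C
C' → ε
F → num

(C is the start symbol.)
A grammar is LL(1) if for each non-terminal N with multiple productions, the predict sets of those productions are pairwise disjoint, where PREDICT(N → α) = (FIRST(α) \ {ε}) ∪ (FOLLOW(N) if α ⇒* ε).

Relevant sets:
  FOLLOW(C') = { $, 'y' }

For C:
  PREDICT(C → f F g C C') = { 'f' }
  PREDICT(C → num) = { 'num' }
For C':
  PREDICT(C' → y C) = { 'y' }
  PREDICT(C' → ε) = { $, 'y' }
F has a single production, so nothing to check there.

Conflict found: Predict set conflict for C': { 'y' }
The grammar is NOT LL(1).

Answer: No. Predict set conflict for C': { 'y' }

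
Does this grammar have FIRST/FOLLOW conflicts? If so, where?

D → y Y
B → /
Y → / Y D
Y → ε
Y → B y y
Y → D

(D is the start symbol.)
Nullable non-terminals: Y.
FIRST sets used below: FIRST(B) = { '/' }, FIRST(D) = { 'y' }

Y: nullable alternative(s) Y → ε; FOLLOW(Y) = { $, 'y' }
  Y → / Y D: FIRST \ {ε} = { '/' } — disjoint from FOLLOW(Y)
  Y → ε: FIRST \ {ε} = { } — this is the only nullable alternative, skip
  Y → B y y: FIRST \ {ε} = { '/' } — disjoint from FOLLOW(Y)
  Y → D: FIRST \ {ε} = { 'y' } — overlaps FOLLOW(Y) on { 'y' }: CONFLICT

B, D have no nullable alternative, so no FIRST/FOLLOW check is needed there.

So the grammar has 1 FIRST/FOLLOW conflict (marked CONFLICT above).

Answer: Yes. Y → D with FOLLOW(Y) on { 'y' }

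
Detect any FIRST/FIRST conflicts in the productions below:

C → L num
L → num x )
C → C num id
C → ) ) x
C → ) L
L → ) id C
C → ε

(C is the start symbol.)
A FIRST/FIRST conflict occurs when two productions N → α and N → β for the same non-terminal have FIRST(α) ∩ FIRST(β) ≠ ∅ (with ε ∈ FIRST of a nullable right-hand side, so two nullable alternatives also conflict).

FIRST sets of the non-terminals at (or reachable through a nullable prefix from) the front of some alternative:
  FIRST(L) = { ')', 'num' }
  FIRST(C) = { ')', 'num', ε }

Productions for C:
  C → L num: FIRST = { ')', 'num' }
  C → C num id: FIRST = { ')', 'num' }
  C → ) ) x: FIRST = { ')' }
  C → ) L: FIRST = { ')' }
  C → ε: FIRST = { ε }
Productions for L:
  L → num x ): FIRST = { 'num' }
  L → ) id C: FIRST = { ')' }

Conflict for C: C → L num and C → C num id
  Overlap: { ')', 'num' }
Conflict for C: C → L num and C → ) ) x
  Overlap: { ')' }
Conflict for C: C → L num and C → ) L
  Overlap: { ')' }
Conflict for C: C → C num id and C → ) ) x
  Overlap: { ')' }
Conflict for C: C → C num id and C → ) L
  Overlap: { ')' }
Conflict for C: C → ) ) x and C → ) L
  Overlap: { ')' }

Answer: Yes. C → L num / C → C num id on { ')', 'num' }; C → L num / C → ')' ')' x on { ')' }; C → L num / C → ')' L on { ')' }; C → C num id / C → ')' ')' x on { ')' }; C → C num id / C → ')' L on { ')' }; C → ')' ')' x / C → ')' L on { ')' }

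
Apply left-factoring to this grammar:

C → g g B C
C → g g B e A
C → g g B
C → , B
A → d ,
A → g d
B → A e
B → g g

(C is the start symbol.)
C → g g B C'
C' → C
C' → e A
C' → ε
C → , B
A → d ,
A → g d
B → A e
B → g g

Left-factoring transforms A → αβ₁ | αβ₂ into A → αA' and A' → β₁ | β₂
(α is the longest common prefix among the alternatives). Repeat until
no nonterminal has two alternatives with a common prefix.

Round 1: C has alternatives sharing prefix 'g g B'. Introduce C': C → g g B C'
  Add: C' → C
  Add: C' → e A
  Add: C' → ε

No remaining common prefixes — done.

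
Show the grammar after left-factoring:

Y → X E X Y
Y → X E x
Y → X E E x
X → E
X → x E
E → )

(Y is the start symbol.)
Y → X E Y'
Y' → X Y
Y' → x
Y' → E x
X → E
X → x E
E → )

Left-factoring transforms A → αβ₁ | αβ₂ into A → αA' and A' → β₁ | β₂
(α is the longest common prefix among the alternatives). Repeat until
no nonterminal has two alternatives with a common prefix.

Round 1: Y has alternatives sharing prefix 'X E'. Introduce Y': Y → X E Y'
  Add: Y' → X Y
  Add: Y' → x
  Add: Y' → E x

No remaining common prefixes — done.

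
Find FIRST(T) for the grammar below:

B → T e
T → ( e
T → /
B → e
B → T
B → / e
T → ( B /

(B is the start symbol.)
To compute FIRST(T), examine every production with T on the left-hand side, reading each right-hand side left to right until a non-nullable symbol is reached.

From T → ( e:
  - '(' is a terminal: add '(' and stop
From T → /:
  - '/' is a terminal: add '/' and stop
From T → ( B /:
  - '(' is a terminal: add '(' and stop

Collecting: FIRST(T) = { '(', '/' }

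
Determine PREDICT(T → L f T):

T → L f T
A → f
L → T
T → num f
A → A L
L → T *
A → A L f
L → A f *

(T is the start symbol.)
{ 'f', 'num' }

PREDICT(T → L f T) = (FIRST(RHS) \ {ε}) ∪ (FOLLOW(T) if ε ∈ FIRST(RHS), i.e. RHS ⇒* ε)
FIRST(L) = { 'f', 'num' }
FIRST(L f T) = { 'f', 'num' }
ε ∉ FIRST(L f T), so FOLLOW(T) is not added.
PREDICT(T → L f T) = { 'f', 'num' }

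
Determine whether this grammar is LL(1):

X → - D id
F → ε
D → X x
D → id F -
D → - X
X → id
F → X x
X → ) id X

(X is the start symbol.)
No. Predict set conflict for F: { '-' }

Relevant sets:
  FIRST(X) = { ')', '-', 'id' }
  FOLLOW(F) = { '-' }

For X:
  PREDICT(X → '-' D id) = { '-' }
  PREDICT(X → id) = { 'id' }
  PREDICT(X → ')' id X) = { ')' }
For F:
  PREDICT(F → ε) = { '-' }
  PREDICT(F → X x) = { ')', '-', 'id' }
For D:
  PREDICT(D → X x) = { ')', '-', 'id' }
  PREDICT(D → id F '-') = { 'id' }
  PREDICT(D → '-' X) = { '-' }

Conflict found: Predict set conflict for F: { '-' }
The grammar is NOT LL(1).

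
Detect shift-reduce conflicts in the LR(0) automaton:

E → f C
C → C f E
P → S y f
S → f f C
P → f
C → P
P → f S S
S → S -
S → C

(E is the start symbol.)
Augment with E' → E and build the canonical LR(0) collection (I0 = CLOSURE({[E' → . E]}), then GOTO on every symbol after a dot until no new states appear). It has 17 states:
  I0: { [E → . f C], [E' → . E] }  — shift
  I1: { [E' → E .] }  — accept
  I2: { [C → . C f E], [C → . P], [E → f . C], [P → . S y f], [P → . f S S], [P → . f], [S → . C], [S → . S -], [S → . f f C] }  — shift
  I3: { [C → C . f E], [E → f C .], [S → C .] }  — shift, 2 reduces
  I4: { [C → P .] }  — reduce
  I5: { [P → S . y f], [S → S . -] }  — shift
  I6: { [C → . C f E], [C → . P], [P → . S y f], [P → . f S S], [P → . f], [P → f . S S], [P → f .], [S → . C], [S → . S -], [S → . f f C], [S → f . f C] }  — shift, reduce
  I7: { [C → C . f E], [S → C .] }  — shift, reduce
  I8: { [C → . C f E], [C → . P], [P → . S y f], [P → . f S S], [P → . f], [P → S . y f], [P → f S . S], [S → . C], [S → . S -], [S → . f f C], [S → S . -] }  — shift
  I9: { [C → . C f E], [C → . P], [P → . S y f], [P → . f S S], [P → . f], [P → f . S S], [P → f .], [S → . C], [S → . S -], [S → . f f C], [S → f . f C], [S → f f . C] }  — shift, reduce
  I10: { [C → C . f E], [S → C .], [S → f f C .] }  — shift, 2 reduces
  I11: { [C → C f . E], [E → . f C] }  — shift
  I12: { [C → C f E .] }  — reduce
  I13: { [S → S - .] }  — reduce
  I14: { [P → S . y f], [P → f S S .], [S → S . -] }  — shift, reduce
  I15: { [P → S y . f] }  — shift
  I16: { [P → S y f .] }  — reduce

I3 contains reduce items [E → f C .], [S → C .] and shift item [C → C . f E] — shift-reduce conflict.
I6 contains reduce item [P → f .] and shift items [P → . f], [P → . f S S], [S → . f f C], [S → f . f C] — shift-reduce conflict.
I7 contains reduce item [S → C .] and shift item [C → C . f E] — shift-reduce conflict.
I9 contains reduce item [P → f .] and shift items [P → . f], [P → . f S S], [S → . f f C], [S → f . f C] — shift-reduce conflict.
I10 contains reduce items [S → C .], [S → f f C .] and shift item [C → C . f E] — shift-reduce conflict.
I14 contains reduce item [P → f S S .] and shift items [P → S . y f], [S → S . -] — shift-reduce conflict.

Answer: Yes — I3: [E → f C .] vs [C → C . f E]; I6: [P → f .] vs [P → . f]; I7: [S → C .] vs [C → C . f E]; I9: [P → f .] vs [P → . f]; I10: [S → C .] vs [C → C . f E]; I14: [P → f S S .] vs [P → S . y f]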